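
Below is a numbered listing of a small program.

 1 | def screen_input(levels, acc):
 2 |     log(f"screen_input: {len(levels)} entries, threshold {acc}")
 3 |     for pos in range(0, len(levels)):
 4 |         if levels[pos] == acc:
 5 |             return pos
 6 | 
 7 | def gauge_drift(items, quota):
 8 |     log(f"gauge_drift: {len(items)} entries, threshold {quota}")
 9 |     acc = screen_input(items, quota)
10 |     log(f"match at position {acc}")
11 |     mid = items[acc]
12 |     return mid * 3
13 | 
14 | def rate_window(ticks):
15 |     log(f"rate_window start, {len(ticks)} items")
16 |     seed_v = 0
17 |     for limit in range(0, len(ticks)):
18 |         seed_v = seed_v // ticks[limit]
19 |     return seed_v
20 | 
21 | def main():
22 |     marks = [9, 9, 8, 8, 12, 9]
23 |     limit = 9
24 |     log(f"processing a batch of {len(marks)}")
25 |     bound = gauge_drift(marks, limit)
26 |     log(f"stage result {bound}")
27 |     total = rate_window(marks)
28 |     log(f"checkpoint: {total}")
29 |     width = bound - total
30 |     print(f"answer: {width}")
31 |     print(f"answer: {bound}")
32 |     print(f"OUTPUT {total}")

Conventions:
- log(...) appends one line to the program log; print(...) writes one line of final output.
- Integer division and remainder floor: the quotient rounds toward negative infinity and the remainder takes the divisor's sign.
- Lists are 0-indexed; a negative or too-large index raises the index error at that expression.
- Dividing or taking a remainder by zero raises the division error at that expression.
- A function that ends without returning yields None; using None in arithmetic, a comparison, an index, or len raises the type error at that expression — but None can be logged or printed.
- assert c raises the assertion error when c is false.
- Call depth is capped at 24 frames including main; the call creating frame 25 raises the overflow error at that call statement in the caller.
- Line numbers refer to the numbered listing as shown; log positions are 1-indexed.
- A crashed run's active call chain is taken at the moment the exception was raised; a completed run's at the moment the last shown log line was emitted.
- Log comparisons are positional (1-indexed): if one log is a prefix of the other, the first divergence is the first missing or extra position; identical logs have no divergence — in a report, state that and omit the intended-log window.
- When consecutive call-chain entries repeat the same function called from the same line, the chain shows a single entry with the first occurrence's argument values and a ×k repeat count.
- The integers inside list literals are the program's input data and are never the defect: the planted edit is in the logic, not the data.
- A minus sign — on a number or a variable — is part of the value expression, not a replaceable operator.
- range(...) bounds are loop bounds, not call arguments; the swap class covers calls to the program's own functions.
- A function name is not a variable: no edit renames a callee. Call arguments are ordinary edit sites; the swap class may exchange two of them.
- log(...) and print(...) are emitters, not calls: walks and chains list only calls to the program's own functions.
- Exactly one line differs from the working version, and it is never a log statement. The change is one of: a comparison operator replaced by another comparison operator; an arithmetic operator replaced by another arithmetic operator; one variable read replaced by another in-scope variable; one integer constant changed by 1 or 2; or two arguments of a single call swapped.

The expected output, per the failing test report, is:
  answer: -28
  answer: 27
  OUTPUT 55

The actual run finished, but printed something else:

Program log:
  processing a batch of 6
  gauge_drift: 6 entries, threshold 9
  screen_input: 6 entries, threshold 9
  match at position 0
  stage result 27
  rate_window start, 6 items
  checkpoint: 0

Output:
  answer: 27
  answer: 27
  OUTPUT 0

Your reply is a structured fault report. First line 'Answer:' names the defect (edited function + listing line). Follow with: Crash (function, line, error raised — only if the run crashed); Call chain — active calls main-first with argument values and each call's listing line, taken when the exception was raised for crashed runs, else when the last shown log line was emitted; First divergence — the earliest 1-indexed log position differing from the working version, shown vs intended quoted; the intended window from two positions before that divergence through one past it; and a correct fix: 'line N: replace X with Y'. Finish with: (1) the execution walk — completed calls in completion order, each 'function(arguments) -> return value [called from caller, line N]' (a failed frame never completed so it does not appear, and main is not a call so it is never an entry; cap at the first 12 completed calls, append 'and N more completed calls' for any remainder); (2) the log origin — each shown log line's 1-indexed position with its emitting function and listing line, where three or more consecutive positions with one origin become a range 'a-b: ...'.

Answer: the defect is in rate_window at line 18.
Key observation: At log position 7 the runs split — shown 'checkpoint: 0', but the working version logs 'checkpoint: 55'.
Call chain: main.
First divergence: position 7; shown 'checkpoint: 0' vs intended 'checkpoint: 55'.
Intended log window:
  5: stage result 27
  6: rate_window start, 6 items
  7: checkpoint: 55
Execution walk:
  screen_input([9, 9, 8, 8, 12, 9], 9) -> 0  [called from gauge_drift, line 9]
  gauge_drift([9, 9, 8, 8, 12, 9], 9) -> 27  [called from main, line 25]
  rate_window([9, 9, 8, 8, 12, 9]) -> 0  [called from main, line 27]
Origin of each log line:
  1: emitted by main (line 24)
  2: emitted by gauge_drift (line 8)
  3: emitted by screen_input (line 2)
  4: emitted by gauge_drift (line 10)
  5: emitted by main (line 26)
  6: emitted by rate_window (line 15)
  7: emitted by main (line 28)
A correct fix: line 18: replace `//` with `+`.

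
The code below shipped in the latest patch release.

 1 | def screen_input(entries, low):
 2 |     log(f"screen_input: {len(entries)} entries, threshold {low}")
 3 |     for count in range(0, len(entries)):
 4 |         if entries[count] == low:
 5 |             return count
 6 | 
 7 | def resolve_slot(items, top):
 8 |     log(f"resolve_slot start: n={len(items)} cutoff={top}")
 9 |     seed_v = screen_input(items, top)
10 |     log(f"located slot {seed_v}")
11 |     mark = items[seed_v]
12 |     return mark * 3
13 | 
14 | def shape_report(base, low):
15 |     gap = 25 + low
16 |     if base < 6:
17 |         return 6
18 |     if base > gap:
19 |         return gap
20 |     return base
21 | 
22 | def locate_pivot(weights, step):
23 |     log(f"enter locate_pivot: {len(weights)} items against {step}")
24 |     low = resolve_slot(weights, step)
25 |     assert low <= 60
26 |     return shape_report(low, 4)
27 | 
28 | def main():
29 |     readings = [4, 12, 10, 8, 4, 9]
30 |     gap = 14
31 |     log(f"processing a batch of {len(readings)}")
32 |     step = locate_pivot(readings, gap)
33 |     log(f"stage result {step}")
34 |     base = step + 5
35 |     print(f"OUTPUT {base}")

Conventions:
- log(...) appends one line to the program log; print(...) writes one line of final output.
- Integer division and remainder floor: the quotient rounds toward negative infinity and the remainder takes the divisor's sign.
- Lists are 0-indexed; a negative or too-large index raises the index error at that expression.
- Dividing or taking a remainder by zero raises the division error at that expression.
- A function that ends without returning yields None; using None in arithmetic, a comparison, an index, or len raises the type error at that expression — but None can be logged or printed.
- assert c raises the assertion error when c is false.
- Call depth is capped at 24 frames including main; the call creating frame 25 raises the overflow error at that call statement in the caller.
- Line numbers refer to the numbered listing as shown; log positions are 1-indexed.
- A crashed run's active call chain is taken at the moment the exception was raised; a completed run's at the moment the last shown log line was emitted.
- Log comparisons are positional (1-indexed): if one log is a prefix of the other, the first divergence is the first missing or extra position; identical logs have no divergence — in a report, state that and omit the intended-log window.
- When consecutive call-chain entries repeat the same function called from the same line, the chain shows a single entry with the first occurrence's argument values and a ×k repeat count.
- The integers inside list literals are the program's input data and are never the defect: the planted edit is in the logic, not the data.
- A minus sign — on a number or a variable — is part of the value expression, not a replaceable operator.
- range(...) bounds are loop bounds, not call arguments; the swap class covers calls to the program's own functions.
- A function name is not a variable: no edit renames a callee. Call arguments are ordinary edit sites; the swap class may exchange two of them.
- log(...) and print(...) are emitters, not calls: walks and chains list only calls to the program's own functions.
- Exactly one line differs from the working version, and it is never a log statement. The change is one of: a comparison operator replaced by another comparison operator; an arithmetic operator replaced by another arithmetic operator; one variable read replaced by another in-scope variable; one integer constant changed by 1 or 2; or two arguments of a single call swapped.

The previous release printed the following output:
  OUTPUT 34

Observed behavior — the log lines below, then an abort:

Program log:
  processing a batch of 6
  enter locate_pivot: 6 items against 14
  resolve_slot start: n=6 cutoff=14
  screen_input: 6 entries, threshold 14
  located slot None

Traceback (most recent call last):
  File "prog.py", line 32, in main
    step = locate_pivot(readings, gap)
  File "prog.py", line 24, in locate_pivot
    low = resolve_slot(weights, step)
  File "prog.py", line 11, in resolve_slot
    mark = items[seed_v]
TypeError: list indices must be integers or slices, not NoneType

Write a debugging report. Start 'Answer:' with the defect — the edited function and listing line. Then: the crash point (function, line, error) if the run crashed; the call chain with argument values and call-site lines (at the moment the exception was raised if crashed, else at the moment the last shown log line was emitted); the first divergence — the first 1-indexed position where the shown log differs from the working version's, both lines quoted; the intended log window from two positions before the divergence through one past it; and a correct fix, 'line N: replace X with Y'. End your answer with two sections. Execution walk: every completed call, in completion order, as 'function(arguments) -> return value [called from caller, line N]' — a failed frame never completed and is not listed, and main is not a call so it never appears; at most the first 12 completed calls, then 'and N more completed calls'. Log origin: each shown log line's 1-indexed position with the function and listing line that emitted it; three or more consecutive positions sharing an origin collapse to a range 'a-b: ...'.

Answer: the defect is in main at line 30.
The tell: The log first diverges at position 2: the faulty run prints 'enter locate_pivot: 6 items against 14' where the working version prints 'enter locate_pivot: 6 items against 12'.
Crash: resolve_slot, line 11, TypeError.
Call chain: main -> locate_pivot([4, 12, 10, 8, 4, 9], 14) (called at line 32) -> resolve_slot([4, 12, 10, 8, 4, 9], 14) (called at line 24).
First divergence: position 2 — the shown line 'enter locate_pivot: 6 items against 14' should read 'enter locate_pivot: 6 items against 12'.
Intended log window:
  1: processing a batch of 6
  2: enter locate_pivot: 6 items against 12
  3: resolve_slot start: n=6 cutoff=12
Execution walk:
  screen_input([4, 12, 10, 8, 4, 9], 14) -> None  [called from resolve_slot, line 9]
Log origins:
  1: from main, line 31
  2: from locate_pivot, line 23
  3: from resolve_slot, line 8
  4: from screen_input, line 2
  5: from resolve_slot, line 10
A correct fix: line 30: replace `14` with `12`.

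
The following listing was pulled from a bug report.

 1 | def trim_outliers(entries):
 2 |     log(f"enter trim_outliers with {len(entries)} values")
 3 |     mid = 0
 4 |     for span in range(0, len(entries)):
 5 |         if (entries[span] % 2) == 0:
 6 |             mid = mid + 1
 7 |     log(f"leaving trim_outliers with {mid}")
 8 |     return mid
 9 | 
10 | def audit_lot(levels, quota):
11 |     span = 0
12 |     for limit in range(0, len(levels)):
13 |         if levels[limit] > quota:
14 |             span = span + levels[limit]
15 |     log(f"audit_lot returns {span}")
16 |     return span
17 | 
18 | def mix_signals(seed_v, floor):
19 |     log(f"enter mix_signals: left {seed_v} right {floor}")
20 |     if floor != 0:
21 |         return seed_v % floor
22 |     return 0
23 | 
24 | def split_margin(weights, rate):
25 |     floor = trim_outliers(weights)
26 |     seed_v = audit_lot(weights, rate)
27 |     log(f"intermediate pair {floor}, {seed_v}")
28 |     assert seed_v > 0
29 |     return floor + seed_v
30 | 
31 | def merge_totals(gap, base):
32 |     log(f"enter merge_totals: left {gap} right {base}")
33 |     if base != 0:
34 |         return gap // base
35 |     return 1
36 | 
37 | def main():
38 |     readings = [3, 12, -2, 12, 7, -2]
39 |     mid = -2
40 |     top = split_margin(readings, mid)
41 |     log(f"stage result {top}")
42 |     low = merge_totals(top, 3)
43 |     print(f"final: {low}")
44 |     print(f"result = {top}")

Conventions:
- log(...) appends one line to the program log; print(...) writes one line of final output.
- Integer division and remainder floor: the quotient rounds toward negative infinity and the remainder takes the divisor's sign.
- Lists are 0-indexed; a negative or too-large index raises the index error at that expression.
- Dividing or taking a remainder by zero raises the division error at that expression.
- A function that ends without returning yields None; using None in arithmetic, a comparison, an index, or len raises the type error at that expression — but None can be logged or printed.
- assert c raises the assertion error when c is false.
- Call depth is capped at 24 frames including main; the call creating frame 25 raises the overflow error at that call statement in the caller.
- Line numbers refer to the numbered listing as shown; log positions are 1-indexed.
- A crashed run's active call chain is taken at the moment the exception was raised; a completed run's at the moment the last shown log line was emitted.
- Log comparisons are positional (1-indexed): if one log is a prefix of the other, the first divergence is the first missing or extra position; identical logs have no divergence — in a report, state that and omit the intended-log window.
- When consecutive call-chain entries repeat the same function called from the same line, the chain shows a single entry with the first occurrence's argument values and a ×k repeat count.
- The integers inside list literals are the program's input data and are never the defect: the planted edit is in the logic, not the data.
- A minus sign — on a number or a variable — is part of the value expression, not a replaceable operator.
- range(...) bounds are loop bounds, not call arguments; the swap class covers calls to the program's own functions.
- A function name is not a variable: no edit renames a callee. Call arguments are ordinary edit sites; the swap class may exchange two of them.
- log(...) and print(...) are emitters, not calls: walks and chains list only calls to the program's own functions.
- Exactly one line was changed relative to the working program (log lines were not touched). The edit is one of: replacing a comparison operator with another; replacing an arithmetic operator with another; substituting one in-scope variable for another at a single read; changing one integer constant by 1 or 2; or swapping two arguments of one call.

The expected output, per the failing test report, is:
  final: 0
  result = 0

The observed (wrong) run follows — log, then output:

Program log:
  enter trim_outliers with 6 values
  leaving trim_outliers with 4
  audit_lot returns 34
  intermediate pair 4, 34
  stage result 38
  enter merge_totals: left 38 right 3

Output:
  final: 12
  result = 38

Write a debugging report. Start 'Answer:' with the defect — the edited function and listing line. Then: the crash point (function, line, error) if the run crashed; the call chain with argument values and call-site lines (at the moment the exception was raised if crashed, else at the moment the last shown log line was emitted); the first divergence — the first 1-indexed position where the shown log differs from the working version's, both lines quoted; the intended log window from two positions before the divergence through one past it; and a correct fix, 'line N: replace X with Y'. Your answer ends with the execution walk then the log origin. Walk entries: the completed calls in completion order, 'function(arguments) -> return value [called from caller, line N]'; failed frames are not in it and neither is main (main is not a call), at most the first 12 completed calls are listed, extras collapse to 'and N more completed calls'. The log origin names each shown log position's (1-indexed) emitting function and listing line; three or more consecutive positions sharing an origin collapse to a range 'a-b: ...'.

Answer: the defect is in split_margin at line 29.
Core observation: At log position 5 the runs split — shown 'stage result 38', but the working version logs 'stage result 0'.
Call chain: main -> merge_totals(38, 3) (called at line 42).
First divergence: position 5 — the shown line 'stage result 38' should read 'stage result 0'.
Intended log window:
  3: audit_lot returns 34
  4: intermediate pair 4, 34
  5: stage result 0
  6: enter merge_totals: left 0 right 3
Execution walk:
  trim_outliers([3, 12, -2, 12, 7, -2]) -> 4  [called from split_margin, line 25]
  audit_lot([3, 12, -2, 12, 7, -2], -2) -> 34  [called from split_margin, line 26]
  split_margin([3, 12, -2, 12, 7, -2], -2) -> 38  [called from main, line 40]
  merge_totals(38, 3) -> 12  [called from main, line 42]
Log origins:
  1: emitted by trim_outliers (line 2)
  2: emitted by trim_outliers (line 7)
  3: emitted by audit_lot (line 15)
  4: emitted by split_margin (line 27)
  5: emitted by main (line 41)
  6: emitted by merge_totals (line 32)
A correct fix: line 29: replace `+` with `//`.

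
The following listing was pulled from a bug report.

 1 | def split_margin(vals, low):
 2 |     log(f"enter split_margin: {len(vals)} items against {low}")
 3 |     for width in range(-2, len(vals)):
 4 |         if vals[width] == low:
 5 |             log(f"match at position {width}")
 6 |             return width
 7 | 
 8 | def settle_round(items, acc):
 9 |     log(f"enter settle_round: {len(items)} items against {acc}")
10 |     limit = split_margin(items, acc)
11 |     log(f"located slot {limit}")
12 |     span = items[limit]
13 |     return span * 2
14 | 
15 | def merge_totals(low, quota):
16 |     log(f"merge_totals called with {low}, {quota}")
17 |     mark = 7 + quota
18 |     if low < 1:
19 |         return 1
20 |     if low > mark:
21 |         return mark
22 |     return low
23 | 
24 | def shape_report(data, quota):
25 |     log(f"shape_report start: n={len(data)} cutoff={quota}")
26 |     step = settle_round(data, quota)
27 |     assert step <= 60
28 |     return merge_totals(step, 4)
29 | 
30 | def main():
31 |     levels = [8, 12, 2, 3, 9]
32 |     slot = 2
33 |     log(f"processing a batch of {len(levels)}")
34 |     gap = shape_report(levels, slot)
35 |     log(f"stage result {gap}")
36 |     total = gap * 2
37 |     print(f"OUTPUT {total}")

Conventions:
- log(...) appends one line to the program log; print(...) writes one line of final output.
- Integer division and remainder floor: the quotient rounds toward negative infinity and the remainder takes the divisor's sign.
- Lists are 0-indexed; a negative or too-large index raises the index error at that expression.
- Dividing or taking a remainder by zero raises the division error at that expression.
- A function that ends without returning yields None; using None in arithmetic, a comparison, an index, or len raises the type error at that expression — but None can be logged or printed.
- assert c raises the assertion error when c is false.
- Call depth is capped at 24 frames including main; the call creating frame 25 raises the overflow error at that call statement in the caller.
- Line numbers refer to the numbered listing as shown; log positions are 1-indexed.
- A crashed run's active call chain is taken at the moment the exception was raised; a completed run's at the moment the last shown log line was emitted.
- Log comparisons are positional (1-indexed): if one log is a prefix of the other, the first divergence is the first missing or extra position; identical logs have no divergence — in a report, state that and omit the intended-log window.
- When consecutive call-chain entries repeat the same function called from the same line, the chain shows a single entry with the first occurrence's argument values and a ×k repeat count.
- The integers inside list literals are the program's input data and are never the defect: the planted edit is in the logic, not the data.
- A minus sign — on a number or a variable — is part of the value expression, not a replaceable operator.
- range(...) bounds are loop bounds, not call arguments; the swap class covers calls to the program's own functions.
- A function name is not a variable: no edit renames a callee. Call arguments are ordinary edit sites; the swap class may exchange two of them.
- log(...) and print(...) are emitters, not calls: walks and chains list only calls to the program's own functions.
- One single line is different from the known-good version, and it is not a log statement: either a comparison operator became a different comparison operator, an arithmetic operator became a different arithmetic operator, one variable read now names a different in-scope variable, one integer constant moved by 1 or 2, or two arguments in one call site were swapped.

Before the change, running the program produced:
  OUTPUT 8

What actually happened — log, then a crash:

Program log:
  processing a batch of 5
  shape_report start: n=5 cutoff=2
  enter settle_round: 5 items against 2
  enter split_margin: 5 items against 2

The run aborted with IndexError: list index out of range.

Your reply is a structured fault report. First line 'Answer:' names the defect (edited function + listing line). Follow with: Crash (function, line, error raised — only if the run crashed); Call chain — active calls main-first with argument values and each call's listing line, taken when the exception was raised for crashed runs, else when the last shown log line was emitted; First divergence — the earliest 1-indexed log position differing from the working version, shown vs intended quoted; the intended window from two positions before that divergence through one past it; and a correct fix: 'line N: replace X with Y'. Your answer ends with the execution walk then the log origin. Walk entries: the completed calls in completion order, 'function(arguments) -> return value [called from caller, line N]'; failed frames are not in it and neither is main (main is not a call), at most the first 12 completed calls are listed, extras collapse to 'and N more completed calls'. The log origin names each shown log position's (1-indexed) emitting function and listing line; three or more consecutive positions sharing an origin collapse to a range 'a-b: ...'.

Answer: the defect is in split_margin at line 3.
Key observation: The log ends early — 4 lines, where the working version next logs 'match at position 2'.
Crash: split_margin, line 4, IndexError.
Call chain: main -> shape_report([8, 12, 2, 3, 9], 2) (called at line 34) -> settle_round([8, 12, 2, 3, 9], 2) (called at line 26) -> split_margin([8, 12, 2, 3, 9], 2) (called at line 10).
First divergence: position 5; the shown log stops at 4 lines while the working version next logs 'match at position 2'.
Intended log window:
  3: enter settle_round: 5 items against 2
  4: enter split_margin: 5 items against 2
  5: match at position 2
  6: located slot 2
Execution walk:
  (no call completed)
Log origins:
  1 — main, line 33
  2 — shape_report, line 25
  3 — settle_round, line 9
  4 — split_margin, line 2
A correct fix: line 3: replace `-2` with `0`.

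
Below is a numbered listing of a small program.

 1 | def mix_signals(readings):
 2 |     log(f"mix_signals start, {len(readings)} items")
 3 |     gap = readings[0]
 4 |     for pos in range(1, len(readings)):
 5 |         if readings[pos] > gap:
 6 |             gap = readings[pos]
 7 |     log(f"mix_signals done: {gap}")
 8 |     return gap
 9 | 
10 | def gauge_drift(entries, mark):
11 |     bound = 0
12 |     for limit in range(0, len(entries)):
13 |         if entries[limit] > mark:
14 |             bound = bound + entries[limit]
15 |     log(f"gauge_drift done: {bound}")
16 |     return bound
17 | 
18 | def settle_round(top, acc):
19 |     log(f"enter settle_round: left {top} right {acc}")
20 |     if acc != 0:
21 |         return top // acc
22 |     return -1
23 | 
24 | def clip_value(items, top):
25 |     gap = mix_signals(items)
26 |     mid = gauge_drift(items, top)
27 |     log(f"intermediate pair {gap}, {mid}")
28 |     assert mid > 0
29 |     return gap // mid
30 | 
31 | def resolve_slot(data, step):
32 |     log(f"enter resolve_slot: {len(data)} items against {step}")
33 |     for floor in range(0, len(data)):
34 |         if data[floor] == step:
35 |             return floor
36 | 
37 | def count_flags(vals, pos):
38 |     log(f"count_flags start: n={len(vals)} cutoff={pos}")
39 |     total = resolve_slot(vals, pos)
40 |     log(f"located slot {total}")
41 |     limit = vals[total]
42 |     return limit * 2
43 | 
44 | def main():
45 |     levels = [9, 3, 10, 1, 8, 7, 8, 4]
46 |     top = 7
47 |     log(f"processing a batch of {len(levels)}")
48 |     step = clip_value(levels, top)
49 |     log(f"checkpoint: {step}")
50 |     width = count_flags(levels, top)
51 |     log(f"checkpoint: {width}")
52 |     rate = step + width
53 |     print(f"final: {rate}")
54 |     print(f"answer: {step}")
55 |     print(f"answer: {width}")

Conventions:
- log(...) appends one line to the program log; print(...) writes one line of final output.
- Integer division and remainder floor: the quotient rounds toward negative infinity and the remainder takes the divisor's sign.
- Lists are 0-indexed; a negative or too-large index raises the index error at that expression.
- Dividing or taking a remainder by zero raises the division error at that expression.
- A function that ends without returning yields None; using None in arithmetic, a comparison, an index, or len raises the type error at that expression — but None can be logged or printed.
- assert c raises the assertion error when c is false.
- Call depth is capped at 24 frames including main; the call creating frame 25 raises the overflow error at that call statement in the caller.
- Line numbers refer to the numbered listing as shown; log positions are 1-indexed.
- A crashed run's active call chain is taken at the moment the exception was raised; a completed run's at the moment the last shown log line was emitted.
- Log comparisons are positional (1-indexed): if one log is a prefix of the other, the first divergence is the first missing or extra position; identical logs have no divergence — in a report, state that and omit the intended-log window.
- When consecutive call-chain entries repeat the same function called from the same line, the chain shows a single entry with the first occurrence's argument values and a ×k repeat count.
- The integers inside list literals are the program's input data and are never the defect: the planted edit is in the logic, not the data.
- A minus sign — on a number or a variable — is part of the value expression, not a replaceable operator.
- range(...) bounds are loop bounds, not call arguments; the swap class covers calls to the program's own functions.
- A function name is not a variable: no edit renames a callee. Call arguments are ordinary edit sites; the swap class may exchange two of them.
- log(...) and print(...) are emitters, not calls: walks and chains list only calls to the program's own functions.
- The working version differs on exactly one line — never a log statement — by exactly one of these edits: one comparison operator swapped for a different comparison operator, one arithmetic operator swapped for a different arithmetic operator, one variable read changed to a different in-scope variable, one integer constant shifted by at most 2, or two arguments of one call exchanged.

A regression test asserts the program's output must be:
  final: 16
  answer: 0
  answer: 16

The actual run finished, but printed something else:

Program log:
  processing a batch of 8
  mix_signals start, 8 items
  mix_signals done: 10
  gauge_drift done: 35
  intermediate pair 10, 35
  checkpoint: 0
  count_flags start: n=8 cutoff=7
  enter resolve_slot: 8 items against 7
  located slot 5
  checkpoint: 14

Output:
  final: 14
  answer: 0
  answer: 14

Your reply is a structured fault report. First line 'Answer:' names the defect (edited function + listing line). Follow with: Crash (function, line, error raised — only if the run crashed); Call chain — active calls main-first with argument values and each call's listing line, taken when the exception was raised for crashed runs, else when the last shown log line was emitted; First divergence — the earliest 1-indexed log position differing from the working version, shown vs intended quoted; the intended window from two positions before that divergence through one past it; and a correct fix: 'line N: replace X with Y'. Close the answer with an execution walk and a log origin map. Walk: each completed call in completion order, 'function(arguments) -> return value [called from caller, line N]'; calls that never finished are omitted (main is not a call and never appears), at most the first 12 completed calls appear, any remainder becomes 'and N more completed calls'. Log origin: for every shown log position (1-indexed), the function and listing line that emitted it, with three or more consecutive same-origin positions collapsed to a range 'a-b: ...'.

Answer: the defect is in main at line 46.
Key fact: At log position 4 the runs split — shown 'gauge_drift done: 35', but the working version logs 'gauge_drift done: 19'.
Call chain: main.
First divergence: position 4 — the shown line 'gauge_drift done: 35' should read 'gauge_drift done: 19'.
Intended log window:
  2: mix_signals start, 8 items
  3: mix_signals done: 10
  4: gauge_drift done: 19
  5: intermediate pair 10, 19
Execution walk:
  mix_signals([9, 3, 10, 1, 8, 7, 8, 4]) -> 10  [called from clip_value, line 25]
  gauge_drift([9, 3, 10, 1, 8, 7, 8, 4], 7) -> 35  [called from clip_value, line 26]
  clip_value([9, 3, 10, 1, 8, 7, 8, 4], 7) -> 0  [called from main, line 48]
  resolve_slot([9, 3, 10, 1, 8, 7, 8, 4], 7) -> 5  [called from count_flags, line 39]
  count_flags([9, 3, 10, 1, 8, 7, 8, 4], 7) -> 14  [called from main, line 50]
Log origins:
  1: from main, line 47
  2: from mix_signals, line 2
  3: from mix_signals, line 7
  4: from gauge_drift, line 15
  5: from clip_value, line 27
  6: from main, line 49
  7: from count_flags, line 38
  8: from resolve_slot, line 32
  9: from count_flags, line 40
  10: from main, line 51
A correct fix: line 46: replace `7` with `8`.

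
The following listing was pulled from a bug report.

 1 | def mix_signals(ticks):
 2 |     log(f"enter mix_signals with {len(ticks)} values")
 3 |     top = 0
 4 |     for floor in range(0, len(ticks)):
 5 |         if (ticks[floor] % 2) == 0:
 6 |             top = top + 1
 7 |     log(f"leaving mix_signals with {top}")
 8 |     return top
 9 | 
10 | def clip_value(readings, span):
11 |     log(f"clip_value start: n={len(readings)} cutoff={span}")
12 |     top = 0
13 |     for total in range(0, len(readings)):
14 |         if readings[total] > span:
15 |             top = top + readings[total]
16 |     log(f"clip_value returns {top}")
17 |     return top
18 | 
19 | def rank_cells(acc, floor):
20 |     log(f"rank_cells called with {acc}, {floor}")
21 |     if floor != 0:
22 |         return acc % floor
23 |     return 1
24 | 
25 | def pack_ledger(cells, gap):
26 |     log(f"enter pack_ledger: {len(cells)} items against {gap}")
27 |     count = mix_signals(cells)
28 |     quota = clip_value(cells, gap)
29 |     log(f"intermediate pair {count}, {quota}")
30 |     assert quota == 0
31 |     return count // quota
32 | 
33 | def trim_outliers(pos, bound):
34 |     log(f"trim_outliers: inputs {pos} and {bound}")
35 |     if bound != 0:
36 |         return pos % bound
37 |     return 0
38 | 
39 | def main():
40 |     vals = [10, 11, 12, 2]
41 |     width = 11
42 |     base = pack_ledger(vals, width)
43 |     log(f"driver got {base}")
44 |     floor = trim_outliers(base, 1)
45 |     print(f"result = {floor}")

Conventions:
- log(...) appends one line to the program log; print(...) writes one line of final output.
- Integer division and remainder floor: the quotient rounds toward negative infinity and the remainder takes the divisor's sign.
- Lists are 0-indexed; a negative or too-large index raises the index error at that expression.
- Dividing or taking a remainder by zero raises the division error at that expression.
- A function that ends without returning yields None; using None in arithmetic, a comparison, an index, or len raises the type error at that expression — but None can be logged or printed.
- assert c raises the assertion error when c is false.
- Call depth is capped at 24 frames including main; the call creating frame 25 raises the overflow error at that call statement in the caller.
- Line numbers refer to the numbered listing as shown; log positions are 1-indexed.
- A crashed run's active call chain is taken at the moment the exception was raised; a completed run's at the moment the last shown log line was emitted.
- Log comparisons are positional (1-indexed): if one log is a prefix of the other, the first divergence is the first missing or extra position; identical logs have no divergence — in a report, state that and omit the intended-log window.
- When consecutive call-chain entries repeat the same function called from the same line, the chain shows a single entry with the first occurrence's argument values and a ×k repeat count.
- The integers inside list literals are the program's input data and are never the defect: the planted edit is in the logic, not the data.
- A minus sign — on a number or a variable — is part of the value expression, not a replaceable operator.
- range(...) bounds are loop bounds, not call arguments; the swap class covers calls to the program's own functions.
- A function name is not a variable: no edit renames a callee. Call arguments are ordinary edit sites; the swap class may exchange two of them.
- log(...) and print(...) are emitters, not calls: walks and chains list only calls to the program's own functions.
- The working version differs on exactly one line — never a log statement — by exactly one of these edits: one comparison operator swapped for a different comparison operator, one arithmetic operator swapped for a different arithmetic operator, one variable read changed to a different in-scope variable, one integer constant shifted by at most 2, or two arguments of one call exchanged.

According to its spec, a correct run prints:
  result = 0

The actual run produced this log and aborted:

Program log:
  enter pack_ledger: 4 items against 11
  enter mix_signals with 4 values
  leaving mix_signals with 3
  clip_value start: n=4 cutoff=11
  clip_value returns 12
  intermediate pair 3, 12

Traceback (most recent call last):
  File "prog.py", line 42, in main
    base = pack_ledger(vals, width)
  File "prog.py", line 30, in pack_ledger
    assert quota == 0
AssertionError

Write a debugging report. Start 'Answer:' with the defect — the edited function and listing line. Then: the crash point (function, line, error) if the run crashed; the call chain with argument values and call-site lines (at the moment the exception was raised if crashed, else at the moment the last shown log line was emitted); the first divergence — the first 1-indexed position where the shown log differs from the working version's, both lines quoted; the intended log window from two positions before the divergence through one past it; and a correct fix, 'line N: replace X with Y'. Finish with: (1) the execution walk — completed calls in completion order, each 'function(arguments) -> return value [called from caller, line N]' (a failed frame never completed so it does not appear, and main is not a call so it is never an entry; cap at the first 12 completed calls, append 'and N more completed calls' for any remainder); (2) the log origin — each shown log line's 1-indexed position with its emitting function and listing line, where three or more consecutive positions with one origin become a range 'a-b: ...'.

Answer: the defect is in pack_ledger at line 30.
Key observation: Only 6 log lines were emitted before the run died; the intended continuation was 'driver got 0'.
Crash: pack_ledger, line 30, AssertionError.
Call chain: main -> pack_ledger([10, 11, 12, 2], 11) (called at line 42).
First divergence: position 7; the shown log stops at 6 lines while the working version next logs 'driver got 0'.
Intended log window:
  5: clip_value returns 12
  6: intermediate pair 3, 12
  7: driver got 0
  8: trim_outliers: inputs 0 and 1
Execution walk:
  mix_signals([10, 11, 12, 2]) -> 3  [called from pack_ledger, line 27]
  clip_value([10, 11, 12, 2], 11) -> 12  [called from pack_ledger, line 28]
Log origins:
  1: logged in pack_ledger at line 26
  2: logged in mix_signals at line 2
  3: logged in mix_signals at line 7
  4: logged in clip_value at line 11
  5: logged in clip_value at line 16
  6: logged in pack_ledger at line 29
A correct fix: line 30: replace `==` with `>`.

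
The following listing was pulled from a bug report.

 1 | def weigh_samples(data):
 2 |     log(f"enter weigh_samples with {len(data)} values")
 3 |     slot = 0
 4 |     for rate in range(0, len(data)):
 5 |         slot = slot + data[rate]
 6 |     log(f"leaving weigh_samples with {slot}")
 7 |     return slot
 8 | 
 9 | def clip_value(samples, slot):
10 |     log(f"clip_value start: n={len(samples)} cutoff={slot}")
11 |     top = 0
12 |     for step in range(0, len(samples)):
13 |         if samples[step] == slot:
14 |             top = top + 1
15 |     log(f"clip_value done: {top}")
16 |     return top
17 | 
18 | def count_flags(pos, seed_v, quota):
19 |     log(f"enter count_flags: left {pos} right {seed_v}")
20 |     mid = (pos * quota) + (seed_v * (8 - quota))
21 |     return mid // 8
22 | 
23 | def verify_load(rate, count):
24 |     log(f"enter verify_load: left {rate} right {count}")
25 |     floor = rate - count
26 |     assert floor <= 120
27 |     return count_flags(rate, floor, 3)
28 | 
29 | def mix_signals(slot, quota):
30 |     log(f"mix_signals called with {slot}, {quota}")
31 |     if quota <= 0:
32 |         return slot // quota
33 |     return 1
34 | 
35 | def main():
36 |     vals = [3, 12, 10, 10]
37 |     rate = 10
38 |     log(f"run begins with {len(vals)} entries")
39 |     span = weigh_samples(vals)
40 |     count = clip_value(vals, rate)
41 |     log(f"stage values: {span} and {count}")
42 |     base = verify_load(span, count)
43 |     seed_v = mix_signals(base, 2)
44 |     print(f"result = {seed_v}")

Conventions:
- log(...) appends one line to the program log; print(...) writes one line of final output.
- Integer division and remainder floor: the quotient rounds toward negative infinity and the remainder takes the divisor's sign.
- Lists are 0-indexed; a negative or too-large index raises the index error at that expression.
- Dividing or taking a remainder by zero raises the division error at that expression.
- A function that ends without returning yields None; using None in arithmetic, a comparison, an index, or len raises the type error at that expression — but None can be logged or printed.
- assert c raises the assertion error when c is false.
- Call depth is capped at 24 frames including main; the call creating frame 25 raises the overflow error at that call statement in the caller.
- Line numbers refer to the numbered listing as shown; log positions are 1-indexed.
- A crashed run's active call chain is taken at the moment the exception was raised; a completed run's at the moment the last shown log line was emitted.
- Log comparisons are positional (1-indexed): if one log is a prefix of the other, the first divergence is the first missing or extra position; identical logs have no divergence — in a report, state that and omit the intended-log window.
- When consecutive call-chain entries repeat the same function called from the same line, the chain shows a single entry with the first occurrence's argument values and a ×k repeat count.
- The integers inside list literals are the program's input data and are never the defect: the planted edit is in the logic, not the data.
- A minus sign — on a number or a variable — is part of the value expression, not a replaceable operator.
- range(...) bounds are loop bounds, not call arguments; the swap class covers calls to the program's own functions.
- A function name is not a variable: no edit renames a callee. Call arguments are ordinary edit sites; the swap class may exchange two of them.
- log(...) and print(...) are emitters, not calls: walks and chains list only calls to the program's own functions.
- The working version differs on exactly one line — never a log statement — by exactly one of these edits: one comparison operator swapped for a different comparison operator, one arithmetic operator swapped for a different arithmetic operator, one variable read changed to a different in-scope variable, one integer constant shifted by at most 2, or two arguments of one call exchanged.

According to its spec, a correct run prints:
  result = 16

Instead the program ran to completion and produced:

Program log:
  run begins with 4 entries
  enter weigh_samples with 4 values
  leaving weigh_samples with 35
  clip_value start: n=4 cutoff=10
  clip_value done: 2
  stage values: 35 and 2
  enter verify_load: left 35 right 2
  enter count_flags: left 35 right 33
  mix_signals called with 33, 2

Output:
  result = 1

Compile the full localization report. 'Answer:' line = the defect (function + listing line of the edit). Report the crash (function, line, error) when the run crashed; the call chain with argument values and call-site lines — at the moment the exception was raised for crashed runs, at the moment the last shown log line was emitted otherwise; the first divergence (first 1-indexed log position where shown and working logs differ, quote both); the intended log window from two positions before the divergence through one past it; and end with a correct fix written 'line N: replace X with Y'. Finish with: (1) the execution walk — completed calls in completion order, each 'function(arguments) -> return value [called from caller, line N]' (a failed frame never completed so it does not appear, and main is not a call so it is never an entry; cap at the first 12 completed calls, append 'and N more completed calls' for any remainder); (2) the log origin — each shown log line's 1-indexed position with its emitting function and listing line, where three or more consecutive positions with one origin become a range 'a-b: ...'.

Answer: the defect is in mix_signals at line 31.
Key observation: The two runs log identically and part ways only at the printed values.
Call chain: main -> mix_signals(33, 2) (called at line 43).
First divergence: none; the two logs match at every position.
Execution walk:
  weigh_samples([3, 12, 10, 10]) -> 35  [called from main, line 39]
  clip_value([3, 12, 10, 10], 10) -> 2  [called from main, line 40]
  count_flags(35, 33, 3) -> 33  [called from verify_load, line 27]
  verify_load(35, 2) -> 33  [called from main, line 42]
  mix_signals(33, 2) -> 1  [called from main, line 43]
Log origins:
  1: emitted by main (line 38)
  2: emitted by weigh_samples (line 2)
  3: emitted by weigh_samples (line 6)
  4: emitted by clip_value (line 10)
  5: emitted by clip_value (line 15)
  6: emitted by main (line 41)
  7: emitted by verify_load (line 24)
  8: emitted by count_flags (line 19)
  9: emitted by mix_signals (line 30)
A correct fix: line 31: replace `<=` with `!=`.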